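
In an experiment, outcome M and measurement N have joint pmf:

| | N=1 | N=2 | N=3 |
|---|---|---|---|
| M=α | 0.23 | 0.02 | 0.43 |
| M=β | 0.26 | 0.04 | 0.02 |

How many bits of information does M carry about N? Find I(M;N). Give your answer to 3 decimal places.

Marginals: p(M) = (0.6800, 0.3200), p(N) = (0.4900, 0.0600, 0.4500).
I(M;N) = H(M) + H(N) − H(M,N).
H(M) = 0.9044, H(N) = 1.2662, H(M,N) = 1.9280.
I(M;N) = 0.9044 + 1.2662 − 1.9280 = 0.243 bits.

0.243 bits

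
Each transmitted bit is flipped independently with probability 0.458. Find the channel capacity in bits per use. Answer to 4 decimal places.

0.0051 bits

Binary symmetric channel: C = 1 − h₂(ε) where h₂ is the binary entropy function.
h₂(0.458) = −0.458·log₂0.458 − 0.542·log₂0.542 = 0.9949.
C = 1 − 0.9949 = 0.0051 bits per channel use.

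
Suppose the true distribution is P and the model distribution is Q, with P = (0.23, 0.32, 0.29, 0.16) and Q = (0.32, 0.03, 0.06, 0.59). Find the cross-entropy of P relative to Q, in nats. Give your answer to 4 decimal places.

H(P,Q) = −Σ p·ln q.
  −0.23·ln(0.32) = 0.26207
  −0.32·ln(0.03) = 1.12210
  −0.29·ln(0.06) = 0.81589
  −0.16·ln(0.59) = 0.08442
H(P,Q) = 2.2845 nats.

2.2845 nats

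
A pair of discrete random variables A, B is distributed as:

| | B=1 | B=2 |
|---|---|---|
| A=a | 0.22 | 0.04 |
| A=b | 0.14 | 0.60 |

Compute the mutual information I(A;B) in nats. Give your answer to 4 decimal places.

Marginals: p(A) = (0.2600, 0.7400), p(B) = (0.3600, 0.6400).
I(A;B) = Σ p(x,y)·ln[p(x,y)/(p(x)p(y))].
  (a,1): 0.22·ln(2.3504) = 0.18801
  (a,2): 0.04·ln(0.2404) = -0.05702
  (b,1): 0.14·ln(0.5255) = -0.09007
  (b,2): 0.60·ln(1.2669) = 0.14194
Sum = 0.1829 nats.

0.1829 nats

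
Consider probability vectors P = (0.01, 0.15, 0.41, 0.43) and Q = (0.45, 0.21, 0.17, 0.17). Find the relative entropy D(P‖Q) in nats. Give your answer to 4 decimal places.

D(P‖Q) = Σ p·ln(p/q).
  0.01·ln(0.01/0.45) = -0.03807
  0.15·ln(0.15/0.21) = -0.05047
  0.41·ln(0.41/0.17) = 0.36095
  0.43·ln(0.43/0.17) = 0.39903
D(P‖Q) = 0.6714 nats.

0.6714 nats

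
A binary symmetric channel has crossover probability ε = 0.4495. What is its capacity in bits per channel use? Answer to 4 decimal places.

0.0074 bits

Binary symmetric channel: C = 1 − h₂(ε) where h₂ is the binary entropy function.
h₂(0.4495) = −0.4495·log₂0.4495 − 0.5505·log₂0.5505 = 0.9926.
C = 1 − 0.9926 = 0.0074 bits per channel use.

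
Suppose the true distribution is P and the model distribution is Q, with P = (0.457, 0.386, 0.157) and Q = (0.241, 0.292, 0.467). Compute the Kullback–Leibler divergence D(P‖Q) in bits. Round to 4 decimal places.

D(P‖Q) = Σ p·log₂(p/q).
  0.457·log₂(0.457/0.241) = 0.42188
  0.386·log₂(0.386/0.292) = 0.15542
  0.157·log₂(0.157/0.467) = -0.24691
D(P‖Q) = 0.3304 bits.

0.3304 bits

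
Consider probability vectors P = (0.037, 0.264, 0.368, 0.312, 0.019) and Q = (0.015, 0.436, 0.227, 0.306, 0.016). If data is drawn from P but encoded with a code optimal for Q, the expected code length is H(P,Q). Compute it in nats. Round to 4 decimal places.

H(P,Q) = −Σ p·ln q.
  −0.037·ln(0.015) = 0.15539
  −0.264·ln(0.436) = 0.21915
  −0.368·ln(0.227) = 0.54567
  −0.312·ln(0.306) = 0.36946
  −0.019·ln(0.016) = 0.07857
H(P,Q) = 1.3682 nats.

1.3682 nats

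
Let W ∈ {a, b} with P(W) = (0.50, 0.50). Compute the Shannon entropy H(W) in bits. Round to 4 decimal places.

H(W) = −Σ p·log₂ p.
  −(0.50)·log₂(0.50) = 0.50000
  −(0.50)·log₂(0.50) = 0.50000
Sum: 0.50000 + 0.50000 = 1.0000 bits.

1.0000 bits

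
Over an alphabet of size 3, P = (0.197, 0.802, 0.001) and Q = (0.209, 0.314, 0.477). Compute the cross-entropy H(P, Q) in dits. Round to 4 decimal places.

H(P,Q) = −Σ p·log₁₀ q.
  −0.197·log₁₀(0.209) = 0.13393
  −0.802·log₁₀(0.314) = 0.40346
  −0.001·log₁₀(0.477) = 0.00032
H(P,Q) = 0.5377 dits.

0.5377 dits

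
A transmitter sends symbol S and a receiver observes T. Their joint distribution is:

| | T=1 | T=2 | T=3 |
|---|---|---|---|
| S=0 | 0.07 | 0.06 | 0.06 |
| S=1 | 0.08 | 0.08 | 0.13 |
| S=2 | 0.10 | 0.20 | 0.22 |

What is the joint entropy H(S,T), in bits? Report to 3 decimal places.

2.998 bits

H(S,T) = −Σ p(x,y)·log₂ p(x,y) over all 9 cells.
  cell (0,1): −0.07·log₂0.07 = 0.2686
  cell (0,2): −0.06·log₂0.06 = 0.2435
  cell (0,3): −0.06·log₂0.06 = 0.2435
  cell (1,1): −0.08·log₂0.08 = 0.2915
  cell (1,2): −0.08·log₂0.08 = 0.2915
  cell (1,3): −0.13·log₂0.13 = 0.3826
  cell (2,1): −0.10·log₂0.10 = 0.3322
  cell (2,2): −0.20·log₂0.20 = 0.4644
  cell (2,3): −0.22·log₂0.22 = 0.4806
Sum = 2.998 bits.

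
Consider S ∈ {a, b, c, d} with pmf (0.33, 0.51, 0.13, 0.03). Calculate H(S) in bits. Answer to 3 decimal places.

1.558 bits

H(S) = −Σ p·log₂ p.
  −(0.33)·log₂(0.33) = 0.5278
  −(0.51)·log₂(0.51) = 0.4954
  −(0.13)·log₂(0.13) = 0.3826
  −(0.03)·log₂(0.03) = 0.1518
Sum: 0.5278 + 0.4954 + 0.3826 + 0.1518 = 1.558 bits.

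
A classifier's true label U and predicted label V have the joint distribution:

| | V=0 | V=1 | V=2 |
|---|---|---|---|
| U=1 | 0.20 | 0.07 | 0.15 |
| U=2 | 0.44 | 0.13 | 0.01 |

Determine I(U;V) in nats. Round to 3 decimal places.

Marginals: p(U) = (0.4200, 0.5800), p(V) = (0.6400, 0.2000, 0.1600).
I(U;V) = Σ p(x,y)·ln[p(x,y)/(p(x)p(y))].
  (1,0): 0.20·ln(0.7440) = -0.0591
  (1,1): 0.07·ln(0.8333) = -0.0128
  (1,2): 0.15·ln(2.2321) = 0.1204
  (2,0): 0.44·ln(1.1853) = 0.0748
  (2,1): 0.13·ln(1.1207) = 0.0148
  (2,2): 0.01·ln(0.1078) = -0.0223
Sum = 0.116 nats.

0.116 nats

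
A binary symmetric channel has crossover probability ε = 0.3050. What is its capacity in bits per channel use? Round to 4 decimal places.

Binary symmetric channel: C = 1 − h₂(ε) where h₂ is the binary entropy function.
h₂(0.3050) = −0.3050·log₂0.3050 − 0.6950·log₂0.6950 = 0.8873.
C = 1 − 0.8873 = 0.1127 bits per channel use.

0.1127 bits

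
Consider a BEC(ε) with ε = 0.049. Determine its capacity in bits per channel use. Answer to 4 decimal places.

Binary erasure channel: capacity C = 1 − ε.
C = 1 − 0.049 = 0.9510 bits per channel use.

0.9510 bits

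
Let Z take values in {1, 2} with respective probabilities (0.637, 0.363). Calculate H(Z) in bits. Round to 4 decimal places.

H(Z) = −Σ p·log₂ p.
  −(0.637)·log₂(0.637) = 0.41445
  −(0.363)·log₂(0.363) = 0.53069
Sum: 0.41445 + 0.53069 = 0.9451 bits.

0.9451 bits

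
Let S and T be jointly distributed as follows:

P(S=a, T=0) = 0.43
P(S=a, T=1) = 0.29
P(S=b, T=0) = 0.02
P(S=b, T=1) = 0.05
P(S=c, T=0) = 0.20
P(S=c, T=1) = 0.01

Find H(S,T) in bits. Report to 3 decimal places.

1.901 bits

H(S,T) = −Σ p(x,y)·log₂ p(x,y) over all 6 cells.
  cell (a,0): −0.43·log₂0.43 = 0.5236
  cell (a,1): −0.29·log₂0.29 = 0.5179
  cell (b,0): −0.02·log₂0.02 = 0.1129
  cell (b,1): −0.05·log₂0.05 = 0.2161
  cell (c,0): −0.20·log₂0.20 = 0.4644
  cell (c,1): −0.01·log₂0.01 = 0.0664
Sum = 1.901 bits.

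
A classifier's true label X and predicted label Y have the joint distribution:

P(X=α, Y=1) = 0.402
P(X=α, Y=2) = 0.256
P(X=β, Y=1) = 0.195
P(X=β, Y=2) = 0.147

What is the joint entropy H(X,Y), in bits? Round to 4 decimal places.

H(X,Y) = −Σ p(x,y)·log₂ p(x,y) over all 4 cells.
  cell (α,1): −0.402·log₂0.402 = 0.52852
  cell (α,2): −0.256·log₂0.256 = 0.50324
  cell (β,1): −0.195·log₂0.195 = 0.45990
  cell (β,2): −0.147·log₂0.147 = 0.40662
Sum = 1.8983 bits.

1.8983 bits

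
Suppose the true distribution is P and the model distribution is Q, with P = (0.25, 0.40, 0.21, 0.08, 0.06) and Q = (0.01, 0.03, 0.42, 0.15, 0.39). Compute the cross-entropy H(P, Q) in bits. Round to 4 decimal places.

4.2478 bits

H(P,Q) = −Σ p·log₂ q.
  −0.25·log₂(0.01) = 1.66096
  −0.40·log₂(0.03) = 2.02356
  −0.21·log₂(0.42) = 0.26282
  −0.08·log₂(0.15) = 0.21896
  −0.06·log₂(0.39) = 0.08151
H(P,Q) = 4.2478 bits.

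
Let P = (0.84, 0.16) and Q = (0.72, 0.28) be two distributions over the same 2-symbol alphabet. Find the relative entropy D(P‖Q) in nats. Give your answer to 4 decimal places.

0.0399 nats

D(P‖Q) = Σ p·ln(p/q).
  0.84·ln(0.84/0.72) = 0.12949
  0.16·ln(0.16/0.28) = -0.08954
D(P‖Q) = 0.0399 nats.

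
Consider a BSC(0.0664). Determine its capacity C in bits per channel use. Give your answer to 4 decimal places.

Binary symmetric channel: C = 1 − h₂(ε) where h₂ is the binary entropy function.
h₂(0.0664) = −0.0664·log₂0.0664 − 0.9336·log₂0.9336 = 0.3523.
C = 1 − 0.3523 = 0.6477 bits per channel use.

0.6477 bits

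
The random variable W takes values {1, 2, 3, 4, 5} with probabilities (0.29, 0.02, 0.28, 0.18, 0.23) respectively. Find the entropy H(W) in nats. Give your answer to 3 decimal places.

H(W) = −Σ p·ln p.
  −(0.29)·ln(0.29) = 0.3590
  −(0.02)·ln(0.02) = 0.0782
  −(0.28)·ln(0.28) = 0.3564
  −(0.18)·ln(0.18) = 0.3087
  −(0.23)·ln(0.23) = 0.3380
Sum: 0.3590 + 0.0782 + 0.3564 + 0.3087 + 0.3380 = 1.440 nats.

1.440 nats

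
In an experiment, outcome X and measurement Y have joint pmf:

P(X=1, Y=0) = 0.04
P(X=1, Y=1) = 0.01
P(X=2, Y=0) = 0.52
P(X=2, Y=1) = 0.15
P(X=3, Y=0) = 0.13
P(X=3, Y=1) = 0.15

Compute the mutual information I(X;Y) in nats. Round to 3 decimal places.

0.044 nats

Marginals: p(X) = (0.0500, 0.6700, 0.2800), p(Y) = (0.6900, 0.3100).
I(X;Y) = H(X) + H(Y) − H(X,Y).
H(X) = 0.7745, H(Y) = 0.6191, H(X,Y) = 1.3492.
I(X;Y) = 0.7745 + 0.6191 − 1.3492 = 0.044 nats.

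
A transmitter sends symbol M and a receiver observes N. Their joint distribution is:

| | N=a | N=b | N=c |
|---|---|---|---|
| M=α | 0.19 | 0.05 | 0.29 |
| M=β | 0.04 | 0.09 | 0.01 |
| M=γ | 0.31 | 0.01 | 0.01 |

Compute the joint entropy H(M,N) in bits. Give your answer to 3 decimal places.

2.411 bits

H(M,N) = −Σ p(x,y)·log₂ p(x,y) over all 9 cells.
  cell (α,a): −0.19·log₂0.19 = 0.4552
  cell (α,b): −0.05·log₂0.05 = 0.2161
  cell (α,c): −0.29·log₂0.29 = 0.5179
  cell (β,a): −0.04·log₂0.04 = 0.1858
  cell (β,b): −0.09·log₂0.09 = 0.3127
  cell (β,c): −0.01·log₂0.01 = 0.0664
  cell (γ,a): −0.31·log₂0.31 = 0.5238
  cell (γ,b): −0.01·log₂0.01 = 0.0664
  cell (γ,c): −0.01·log₂0.01 = 0.0664
Sum = 2.411 bits.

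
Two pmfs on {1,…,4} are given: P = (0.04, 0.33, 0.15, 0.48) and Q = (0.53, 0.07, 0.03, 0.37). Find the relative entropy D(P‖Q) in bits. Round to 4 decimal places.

1.1176 bits

D(P‖Q) = Σ p·log₂(p/q).
  0.04·log₂(0.04/0.53) = -0.14912
  0.33·log₂(0.33/0.07) = 0.73822
  0.15·log₂(0.15/0.03) = 0.34829
  0.48·log₂(0.48/0.37) = 0.18024
D(P‖Q) = 1.1176 bits.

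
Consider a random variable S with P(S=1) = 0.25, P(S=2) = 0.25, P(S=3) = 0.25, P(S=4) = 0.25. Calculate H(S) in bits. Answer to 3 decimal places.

2.000 bits

H(S) = −Σ p·log₂ p.
  −(0.25)·log₂(0.25) = 0.5000
  −(0.25)·log₂(0.25) = 0.5000
  −(0.25)·log₂(0.25) = 0.5000
  −(0.25)·log₂(0.25) = 0.5000
Sum: 0.5000 + 0.5000 + 0.5000 + 0.5000 = 2.000 bits.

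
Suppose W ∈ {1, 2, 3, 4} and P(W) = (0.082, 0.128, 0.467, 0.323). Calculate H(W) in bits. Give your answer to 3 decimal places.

1.715 bits

H(W) = −Σ p·log₂ p.
  −(0.082)·log₂(0.082) = 0.2959
  −(0.128)·log₂(0.128) = 0.3796
  −(0.467)·log₂(0.467) = 0.5130
  −(0.323)·log₂(0.323) = 0.5266
Sum: 0.2959 + 0.3796 + 0.5130 + 0.5266 = 1.715 bits.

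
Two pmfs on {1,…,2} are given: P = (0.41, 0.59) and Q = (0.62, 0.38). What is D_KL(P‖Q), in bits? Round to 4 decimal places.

D(P‖Q) = Σ p·log₂(p/q).
  0.41·log₂(0.41/0.62) = -0.24462
  0.59·log₂(0.59/0.38) = 0.37448
D(P‖Q) = 0.1299 bits.

0.1299 bits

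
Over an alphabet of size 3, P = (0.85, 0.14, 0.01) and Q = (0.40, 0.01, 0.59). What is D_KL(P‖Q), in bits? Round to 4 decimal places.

1.3985 bits

D(P‖Q) = Σ p·log₂(p/q).
  0.85·log₂(0.85/0.40) = 0.92434
  0.14·log₂(0.14/0.01) = 0.53303
  0.01·log₂(0.01/0.59) = -0.05883
D(P‖Q) = 1.3985 bits.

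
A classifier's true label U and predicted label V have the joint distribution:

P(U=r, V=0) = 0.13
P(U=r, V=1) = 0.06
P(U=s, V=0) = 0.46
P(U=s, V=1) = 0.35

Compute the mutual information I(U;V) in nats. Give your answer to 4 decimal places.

0.0044 nats

Marginals: p(U) = (0.1900, 0.8100), p(V) = (0.5900, 0.4100).
I(U;V) = Σ p(x,y)·ln[p(x,y)/(p(x)p(y))].
  (r,0): 0.13·ln(1.1597) = 0.01926
  (r,1): 0.06·ln(0.7702) = -0.01566
  (s,0): 0.46·ln(0.9625) = -0.01756
  (s,1): 0.35·ln(1.0539) = 0.01837
Sum = 0.0044 nats.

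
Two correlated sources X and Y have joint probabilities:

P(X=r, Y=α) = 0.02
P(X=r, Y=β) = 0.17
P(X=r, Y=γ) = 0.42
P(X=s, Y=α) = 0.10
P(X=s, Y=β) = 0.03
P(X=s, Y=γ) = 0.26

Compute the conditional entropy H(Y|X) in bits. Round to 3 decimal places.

1.098 bits

Chain rule: H(Y|X) = H(X,Y) − H(X).
Marginals: p(X) = (0.6100, 0.3900), p(Y) = (0.1200, 0.2000, 0.6800).
H(X,Y) = 2.0624 bits; H(X) = 0.9648 bits.
H(Y|X) = 2.0624 − 0.9648 = 1.098 bits.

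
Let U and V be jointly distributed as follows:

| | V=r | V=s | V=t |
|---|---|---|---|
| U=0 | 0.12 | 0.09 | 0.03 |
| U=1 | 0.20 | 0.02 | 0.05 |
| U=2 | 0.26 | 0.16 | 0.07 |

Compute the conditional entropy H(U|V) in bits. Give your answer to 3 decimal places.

1.445 bits

Marginals: p(U) = (0.2400, 0.2700, 0.4900), p(V) = (0.5800, 0.2700, 0.1500).
H(U|V) = Σ p(V) · H(U|V=·).
  V=r: p=0.5800, H(U|V=r) = 1.5189
  V=s: p=0.2700, H(U|V=s) = 1.2538
  V=t: p=0.1500, H(U|V=t) = 1.5058
Weighted sum = 1.445 bits.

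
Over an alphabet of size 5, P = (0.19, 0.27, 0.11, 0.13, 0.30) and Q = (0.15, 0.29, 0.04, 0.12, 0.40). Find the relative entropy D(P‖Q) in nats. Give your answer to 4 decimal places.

D(P‖Q) = Σ p·ln(p/q).
  0.19·ln(0.19/0.15) = 0.04491
  0.27·ln(0.27/0.29) = -0.01929
  0.11·ln(0.11/0.04) = 0.11128
  0.13·ln(0.13/0.12) = 0.01041
  0.30·ln(0.30/0.40) = -0.08630
D(P‖Q) = 0.0610 nats.

0.0610 nats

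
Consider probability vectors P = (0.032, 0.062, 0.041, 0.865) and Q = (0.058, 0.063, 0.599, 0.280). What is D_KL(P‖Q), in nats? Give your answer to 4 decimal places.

0.8457 nats

D(P‖Q) = Σ p·ln(p/q).
  0.032·ln(0.032/0.058) = -0.01903
  0.062·ln(0.062/0.063) = -0.00099
  0.041·ln(0.041/0.599) = -0.10995
  0.865·ln(0.865/0.280) = 0.97567
D(P‖Q) = 0.8457 nats.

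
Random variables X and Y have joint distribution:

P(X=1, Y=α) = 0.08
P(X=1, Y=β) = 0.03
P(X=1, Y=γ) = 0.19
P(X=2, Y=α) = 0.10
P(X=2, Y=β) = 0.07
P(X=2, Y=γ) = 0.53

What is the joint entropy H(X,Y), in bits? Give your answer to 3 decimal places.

1.985 bits

H(X,Y) = −Σ p(x,y)·log₂ p(x,y) over all 6 cells.
  cell (1,α): −0.08·log₂0.08 = 0.2915
  cell (1,β): −0.03·log₂0.03 = 0.1518
  cell (1,γ): −0.19·log₂0.19 = 0.4552
  cell (2,α): −0.10·log₂0.10 = 0.3322
  cell (2,β): −0.07·log₂0.07 = 0.2686
  cell (2,γ): −0.53·log₂0.53 = 0.4854
Sum = 1.985 bits.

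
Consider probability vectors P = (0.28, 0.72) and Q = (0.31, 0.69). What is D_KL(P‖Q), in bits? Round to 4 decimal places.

0.0031 bits

D(P‖Q) = Σ p·log₂(p/q).
  0.28·log₂(0.28/0.31) = -0.04112
  0.72·log₂(0.72/0.69) = 0.04421
D(P‖Q) = 0.0031 bits.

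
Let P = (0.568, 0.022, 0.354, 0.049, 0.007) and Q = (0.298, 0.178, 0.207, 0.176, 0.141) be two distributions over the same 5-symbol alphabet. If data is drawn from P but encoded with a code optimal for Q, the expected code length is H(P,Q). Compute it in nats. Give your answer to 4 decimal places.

H(P,Q) = −Σ p·ln q.
  −0.568·ln(0.298) = 0.68766
  −0.022·ln(0.178) = 0.03797
  −0.354·ln(0.207) = 0.55756
  −0.049·ln(0.176) = 0.08513
  −0.007·ln(0.141) = 0.01371
H(P,Q) = 1.3820 nats.

1.3820 nats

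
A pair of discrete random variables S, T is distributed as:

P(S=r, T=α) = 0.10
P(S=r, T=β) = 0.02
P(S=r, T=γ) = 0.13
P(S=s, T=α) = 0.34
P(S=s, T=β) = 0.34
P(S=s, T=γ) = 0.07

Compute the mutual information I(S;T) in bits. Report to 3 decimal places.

Marginals: p(S) = (0.2500, 0.7500), p(T) = (0.4400, 0.3600, 0.2000).
I(S;T) = H(S) + H(T) − H(S,T).
H(S) = 0.8113, H(T) = 1.5161, H(S,T) = 2.1546.
I(S;T) = 0.8113 + 1.5161 − 2.1546 = 0.173 bits.

0.173 bits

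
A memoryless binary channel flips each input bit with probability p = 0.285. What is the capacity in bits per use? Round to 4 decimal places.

0.1378 bits

Binary symmetric channel: C = 1 − h₂(ε) where h₂ is the binary entropy function.
h₂(0.285) = −0.285·log₂0.285 − 0.715·log₂0.715 = 0.8622.
C = 1 − 0.8622 = 0.1378 bits per channel use.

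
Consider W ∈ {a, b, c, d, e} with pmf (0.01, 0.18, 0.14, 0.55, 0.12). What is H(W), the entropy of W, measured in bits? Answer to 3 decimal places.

1.750 bits

H(W) = −Σ p·log₂ p.
  −(0.01)·log₂(0.01) = 0.0664
  −(0.18)·log₂(0.18) = 0.4453
  −(0.14)·log₂(0.14) = 0.3971
  −(0.55)·log₂(0.55) = 0.4744
  −(0.12)·log₂(0.12) = 0.3671
Sum: 0.0664 + 0.4453 + 0.3971 + 0.4744 + 0.3671 = 1.750 bits.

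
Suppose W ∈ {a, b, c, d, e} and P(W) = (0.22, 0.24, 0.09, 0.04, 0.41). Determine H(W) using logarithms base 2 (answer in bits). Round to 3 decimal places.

2.001 bits

H(W) = −Σ p·log₂ p.
  −(0.22)·log₂(0.22) = 0.4806
  −(0.24)·log₂(0.24) = 0.4941
  −(0.09)·log₂(0.09) = 0.3127
  −(0.04)·log₂(0.04) = 0.1858
  −(0.41)·log₂(0.41) = 0.5274
Sum: 0.4806 + 0.4941 + 0.3127 + 0.1858 + 0.5274 = 2.001 bits.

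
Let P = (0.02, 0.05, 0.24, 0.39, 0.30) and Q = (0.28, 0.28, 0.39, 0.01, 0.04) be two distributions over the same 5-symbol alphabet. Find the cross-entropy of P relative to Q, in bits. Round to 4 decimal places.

4.4388 bits

H(P,Q) = −Σ p·log₂ q.
  −0.02·log₂(0.28) = 0.03673
  −0.05·log₂(0.28) = 0.09183
  −0.24·log₂(0.39) = 0.32603
  −0.39·log₂(0.01) = 2.59110
  −0.30·log₂(0.04) = 1.39316
H(P,Q) = 4.4388 bits.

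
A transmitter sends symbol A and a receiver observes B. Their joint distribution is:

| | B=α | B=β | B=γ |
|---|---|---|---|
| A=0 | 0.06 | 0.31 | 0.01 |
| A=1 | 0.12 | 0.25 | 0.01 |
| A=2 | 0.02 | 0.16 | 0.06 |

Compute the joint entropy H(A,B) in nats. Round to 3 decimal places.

1.765 nats

H(A,B) = −Σ p(x,y)·ln p(x,y) over all 9 cells.
  cell (0,α): −0.06·ln0.06 = 0.1688
  cell (0,β): −0.31·ln0.31 = 0.3631
  cell (0,γ): −0.01·ln0.01 = 0.0461
  cell (1,α): −0.12·ln0.12 = 0.2544
  cell (1,β): −0.25·ln0.25 = 0.3466
  cell (1,γ): −0.01·ln0.01 = 0.0461
  cell (2,α): −0.02·ln0.02 = 0.0782
  cell (2,β): −0.16·ln0.16 = 0.2932
  cell (2,γ): −0.06·ln0.06 = 0.1688
Sum = 1.765 nats.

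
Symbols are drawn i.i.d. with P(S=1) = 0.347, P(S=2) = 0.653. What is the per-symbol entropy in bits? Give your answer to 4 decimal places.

H(S) = −Σ p·log₂ p.
  −(0.347)·log₂(0.347) = 0.52987
  −(0.653)·log₂(0.653) = 0.40149
Sum: 0.52987 + 0.40149 = 0.9314 bits.

0.9314 bits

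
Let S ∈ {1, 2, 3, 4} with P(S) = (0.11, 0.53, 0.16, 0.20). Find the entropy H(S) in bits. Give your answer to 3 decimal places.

1.723 bits

H(S) = −Σ p·log₂ p.
  −(0.11)·log₂(0.11) = 0.3503
  −(0.53)·log₂(0.53) = 0.4854
  −(0.16)·log₂(0.16) = 0.4230
  −(0.20)·log₂(0.20) = 0.4644
Sum: 0.3503 + 0.4854 + 0.4230 + 0.4644 = 1.723 bits.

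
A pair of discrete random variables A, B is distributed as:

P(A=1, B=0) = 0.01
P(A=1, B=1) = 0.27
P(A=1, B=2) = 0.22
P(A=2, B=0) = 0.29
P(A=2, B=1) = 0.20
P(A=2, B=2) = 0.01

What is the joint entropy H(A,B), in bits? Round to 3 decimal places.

H(A,B) = −Σ p(x,y)·log₂ p(x,y) over all 6 cells.
  cell (1,0): −0.01·log₂0.01 = 0.0664
  cell (1,1): −0.27·log₂0.27 = 0.5100
  cell (1,2): −0.22·log₂0.22 = 0.4806
  cell (2,0): −0.29·log₂0.29 = 0.5179
  cell (2,1): −0.20·log₂0.20 = 0.4644
  cell (2,2): −0.01·log₂0.01 = 0.0664
Sum = 2.106 bits.

2.106 bits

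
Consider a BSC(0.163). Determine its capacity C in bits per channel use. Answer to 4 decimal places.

0.3586 bits

Binary symmetric channel: C = 1 − h₂(ε) where h₂ is the binary entropy function.
h₂(0.163) = −0.163·log₂0.163 − 0.837·log₂0.837 = 0.6414.
C = 1 − 0.6414 = 0.3586 bits per channel use.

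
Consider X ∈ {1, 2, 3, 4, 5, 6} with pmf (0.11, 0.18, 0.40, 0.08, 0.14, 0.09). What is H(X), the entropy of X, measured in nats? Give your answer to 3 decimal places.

1.612 nats

H(X) = −Σ p·ln p.
  −(0.11)·ln(0.11) = 0.2428
  −(0.18)·ln(0.18) = 0.3087
  −(0.40)·ln(0.40) = 0.3665
  −(0.08)·ln(0.08) = 0.2021
  −(0.14)·ln(0.14) = 0.2753
  −(0.09)·ln(0.09) = 0.2167
Sum: 0.2428 + 0.3087 + 0.3665 + 0.2021 + 0.2753 + 0.2167 = 1.612 nats.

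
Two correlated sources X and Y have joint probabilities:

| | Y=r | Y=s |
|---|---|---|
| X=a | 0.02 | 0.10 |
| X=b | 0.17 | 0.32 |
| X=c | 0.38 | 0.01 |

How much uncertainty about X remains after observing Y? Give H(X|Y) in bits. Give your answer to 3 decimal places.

1.017 bits

Marginals: p(X) = (0.1200, 0.4900, 0.3900), p(Y) = (0.5700, 0.4300).
H(X|Y) = Σ p(Y) · H(X|Y=·).
  Y=r: p=0.5700, H(X|Y=r) = 1.0801
  Y=s: p=0.4300, H(X|Y=s) = 0.9328
Weighted sum = 1.017 bits.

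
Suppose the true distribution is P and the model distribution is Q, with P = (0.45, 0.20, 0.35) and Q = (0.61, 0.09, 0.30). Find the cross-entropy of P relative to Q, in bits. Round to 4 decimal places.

1.6236 bits

H(P,Q) = −Σ p·log₂ q.
  −0.45·log₂(0.61) = 0.32090
  −0.20·log₂(0.09) = 0.69479
  −0.35·log₂(0.30) = 0.60794
H(P,Q) = 1.6236 bits.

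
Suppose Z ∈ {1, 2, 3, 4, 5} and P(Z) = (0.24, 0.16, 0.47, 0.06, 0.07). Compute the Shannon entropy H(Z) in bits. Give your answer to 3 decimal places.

1.941 bits

H(Z) = −Σ p·log₂ p.
  −(0.24)·log₂(0.24) = 0.4941
  −(0.16)·log₂(0.16) = 0.4230
  −(0.47)·log₂(0.47) = 0.5120
  −(0.06)·log₂(0.06) = 0.2435
  −(0.07)·log₂(0.07) = 0.2686
Sum: 0.4941 + 0.4230 + 0.5120 + 0.2435 + 0.2686 = 1.941 bits.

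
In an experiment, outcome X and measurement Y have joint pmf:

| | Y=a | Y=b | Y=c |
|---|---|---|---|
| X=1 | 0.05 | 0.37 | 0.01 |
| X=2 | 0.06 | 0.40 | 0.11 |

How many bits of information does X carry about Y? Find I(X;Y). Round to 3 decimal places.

Marginals: p(X) = (0.4300, 0.5700), p(Y) = (0.1100, 0.7700, 0.1200).
I(X;Y) = H(X) + H(Y) − H(X,Y).
H(X) = 0.9858, H(Y) = 1.0077, H(X,Y) = 1.9359.
I(X;Y) = 0.9858 + 1.0077 − 1.9359 = 0.058 bits.

0.058 bits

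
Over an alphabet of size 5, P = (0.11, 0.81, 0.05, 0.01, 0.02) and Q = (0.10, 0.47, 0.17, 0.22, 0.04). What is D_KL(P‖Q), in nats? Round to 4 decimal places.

0.3454 nats

D(P‖Q) = Σ p·ln(p/q).
  0.11·ln(0.11/0.10) = 0.01048
  0.81·ln(0.81/0.47) = 0.44088
  0.05·ln(0.05/0.17) = -0.06119
  0.01·ln(0.01/0.22) = -0.03091
  0.02·ln(0.02/0.04) = -0.01386
D(P‖Q) = 0.3454 nats.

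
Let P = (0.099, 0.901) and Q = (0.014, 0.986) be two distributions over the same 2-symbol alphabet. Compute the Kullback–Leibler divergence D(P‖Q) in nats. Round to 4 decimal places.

0.1124 nats

D(P‖Q) = Σ p·ln(p/q).
  0.099·ln(0.099/0.014) = 0.19365
  0.901·ln(0.901/0.986) = -0.08123
D(P‖Q) = 0.1124 nats.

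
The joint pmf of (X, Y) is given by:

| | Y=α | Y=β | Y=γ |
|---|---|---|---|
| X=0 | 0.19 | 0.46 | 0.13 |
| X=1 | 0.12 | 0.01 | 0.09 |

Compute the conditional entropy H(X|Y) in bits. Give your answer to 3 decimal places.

Marginals: p(X) = (0.7800, 0.2200), p(Y) = (0.3100, 0.4700, 0.2200).
H(X|Y) = Σ p(Y) · H(X|Y=·).
  Y=α: p=0.3100, H(X|Y=α) = 0.9629
  Y=β: p=0.4700, H(X|Y=β) = 0.1485
  Y=γ: p=0.2200, H(X|Y=γ) = 0.9760
Weighted sum = 0.583 bits.

0.583 bits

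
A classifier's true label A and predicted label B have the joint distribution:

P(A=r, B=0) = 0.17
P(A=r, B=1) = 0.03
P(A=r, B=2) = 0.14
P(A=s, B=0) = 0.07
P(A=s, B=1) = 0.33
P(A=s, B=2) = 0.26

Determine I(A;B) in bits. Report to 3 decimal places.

Marginals: p(A) = (0.3400, 0.6600), p(B) = (0.2400, 0.3600, 0.4000).
I(A;B) = H(A) + H(B) − H(A,B).
H(A) = 0.9248, H(B) = 1.5535, H(A,B) = 2.2851.
I(A;B) = 0.9248 + 1.5535 − 2.2851 = 0.193 bits.

0.193 bits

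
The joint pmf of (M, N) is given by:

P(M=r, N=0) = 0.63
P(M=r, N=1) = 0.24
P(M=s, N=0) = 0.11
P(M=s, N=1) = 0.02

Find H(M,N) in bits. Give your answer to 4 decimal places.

1.3772 bits

H(M,N) = −Σ p(x,y)·log₂ p(x,y) over all 4 cells.
  cell (r,0): −0.63·log₂0.63 = 0.41994
  cell (r,1): −0.24·log₂0.24 = 0.49413
  cell (s,0): −0.11·log₂0.11 = 0.35029
  cell (s,1): −0.02·log₂0.02 = 0.11288
Sum = 1.3772 bits.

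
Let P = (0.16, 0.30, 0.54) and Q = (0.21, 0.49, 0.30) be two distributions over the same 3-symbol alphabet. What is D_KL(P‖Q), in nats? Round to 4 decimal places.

0.1267 nats

D(P‖Q) = Σ p·ln(p/q).
  0.16·ln(0.16/0.21) = -0.04351
  0.30·ln(0.30/0.49) = -0.14719
  0.54·ln(0.54/0.30) = 0.31740
D(P‖Q) = 0.1267 nats.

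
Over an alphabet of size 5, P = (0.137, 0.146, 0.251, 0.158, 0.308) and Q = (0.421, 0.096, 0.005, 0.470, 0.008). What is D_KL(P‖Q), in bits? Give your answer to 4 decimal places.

2.6582 bits

D(P‖Q) = Σ p·log₂(p/q).
  0.137·log₂(0.137/0.421) = -0.22189
  0.146·log₂(0.146/0.096) = 0.08831
  0.251·log₂(0.251/0.005) = 1.41805
  0.158·log₂(0.158/0.470) = -0.24849
  0.308·log₂(0.308/0.008) = 1.62217
D(P‖Q) = 2.6582 bits.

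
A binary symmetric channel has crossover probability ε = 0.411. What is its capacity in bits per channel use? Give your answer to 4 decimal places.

0.0230 bits

Binary symmetric channel: C = 1 − h₂(ε) where h₂ is the binary entropy function.
h₂(0.411) = −0.411·log₂0.411 − 0.589·log₂0.589 = 0.9770.
C = 1 − 0.9770 = 0.0230 bits per channel use.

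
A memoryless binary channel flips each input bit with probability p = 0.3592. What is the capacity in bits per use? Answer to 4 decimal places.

Binary symmetric channel: C = 1 − h₂(ε) where h₂ is the binary entropy function.
h₂(0.3592) = −0.3592·log₂0.3592 − 0.6408·log₂0.6408 = 0.9420.
C = 1 − 0.9420 = 0.0580 bits per channel use.

0.0580 bits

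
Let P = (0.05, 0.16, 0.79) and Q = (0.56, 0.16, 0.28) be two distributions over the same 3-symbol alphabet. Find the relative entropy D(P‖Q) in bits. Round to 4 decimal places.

1.0079 bits

D(P‖Q) = Σ p·log₂(p/q).
  0.05·log₂(0.05/0.56) = -0.17427
  0.16·log₂(0.16/0.16) = 0.00000
  0.79·log₂(0.79/0.28) = 1.18218
D(P‖Q) = 1.0079 bits.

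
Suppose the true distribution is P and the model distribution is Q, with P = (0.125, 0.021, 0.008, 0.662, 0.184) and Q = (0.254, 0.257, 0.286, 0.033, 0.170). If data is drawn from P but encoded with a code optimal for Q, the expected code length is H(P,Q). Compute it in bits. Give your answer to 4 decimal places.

H(P,Q) = −Σ p·log₂ q.
  −0.125·log₂(0.254) = 0.24714
  −0.021·log₂(0.257) = 0.04116
  −0.008·log₂(0.286) = 0.01445
  −0.662·log₂(0.033) = 3.25796
  −0.184·log₂(0.170) = 0.47038
H(P,Q) = 4.0311 bits.

4.0311 bits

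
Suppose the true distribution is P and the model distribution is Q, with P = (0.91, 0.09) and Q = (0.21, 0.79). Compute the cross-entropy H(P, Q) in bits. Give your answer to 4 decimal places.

2.0795 bits

H(P,Q) = −Σ p·log₂ q.
  −0.91·log₂(0.21) = 2.04890
  −0.09·log₂(0.79) = 0.03061
H(P,Q) = 2.0795 bits.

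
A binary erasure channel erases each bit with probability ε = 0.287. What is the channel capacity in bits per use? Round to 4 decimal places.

0.7130 bits

Binary erasure channel: capacity C = 1 − ε.
C = 1 − 0.287 = 0.7130 bits per channel use.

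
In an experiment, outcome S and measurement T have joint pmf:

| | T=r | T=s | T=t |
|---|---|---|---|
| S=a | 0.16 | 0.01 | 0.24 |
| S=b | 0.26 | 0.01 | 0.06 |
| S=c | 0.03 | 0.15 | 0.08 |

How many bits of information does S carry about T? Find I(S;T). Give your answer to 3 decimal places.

0.391 bits

Marginals: p(S) = (0.4100, 0.3300, 0.2600), p(T) = (0.4500, 0.1700, 0.3800).
I(S;T) = H(S) + H(T) − H(S,T).
H(S) = 1.5605, H(T) = 1.4834, H(S,T) = 2.6527.
I(S;T) = 1.5605 + 1.4834 − 2.6527 = 0.391 bits.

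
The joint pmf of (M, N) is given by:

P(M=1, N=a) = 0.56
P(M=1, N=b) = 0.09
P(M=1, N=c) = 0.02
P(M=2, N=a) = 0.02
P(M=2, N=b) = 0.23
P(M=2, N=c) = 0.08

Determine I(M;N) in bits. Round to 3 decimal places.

0.443 bits

Marginals: p(M) = (0.6700, 0.3300), p(N) = (0.5800, 0.3200, 0.1000).
I(M;N) = H(M) + H(N) − H(M,N).
H(M) = 0.9149, H(N) = 1.3140, H(M,N) = 1.7860.
I(M;N) = 0.9149 + 1.3140 − 1.7860 = 0.443 bits.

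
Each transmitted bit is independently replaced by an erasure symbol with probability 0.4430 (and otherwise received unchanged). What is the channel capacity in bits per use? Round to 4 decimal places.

0.5570 bits

Binary erasure channel: capacity C = 1 − ε.
C = 1 − 0.4430 = 0.5570 bits per channel use.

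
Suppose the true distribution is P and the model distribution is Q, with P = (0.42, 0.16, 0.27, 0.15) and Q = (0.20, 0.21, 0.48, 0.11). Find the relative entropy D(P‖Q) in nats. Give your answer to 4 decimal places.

0.1593 nats

D(P‖Q) = Σ p·ln(p/q).
  0.42·ln(0.42/0.20) = 0.31161
  0.16·ln(0.16/0.21) = -0.04351
  0.27·ln(0.27/0.48) = -0.15535
  0.15·ln(0.15/0.11) = 0.04652
D(P‖Q) = 0.1593 nats.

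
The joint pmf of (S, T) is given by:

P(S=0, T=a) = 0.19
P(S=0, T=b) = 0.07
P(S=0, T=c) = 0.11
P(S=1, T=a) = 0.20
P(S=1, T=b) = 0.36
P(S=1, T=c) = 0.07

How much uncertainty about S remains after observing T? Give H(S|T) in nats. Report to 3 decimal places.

0.582 nats

Marginals: p(S) = (0.3700, 0.6300), p(T) = (0.3900, 0.4300, 0.1800).
H(S|T) = Σ p(T) · H(S|T=·).
  T=a: p=0.3900, H(S|T=a) = 0.6928
  T=b: p=0.4300, H(S|T=b) = 0.4443
  T=c: p=0.1800, H(S|T=c) = 0.6682
Weighted sum = 0.582 nats.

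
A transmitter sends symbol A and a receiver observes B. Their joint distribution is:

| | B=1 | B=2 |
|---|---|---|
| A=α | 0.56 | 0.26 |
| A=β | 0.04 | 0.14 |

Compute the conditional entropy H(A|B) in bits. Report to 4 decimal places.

0.5856 bits

Chain rule: H(A|B) = H(A,B) − H(B).
Marginals: p(A) = (0.8200, 0.1800), p(B) = (0.6000, 0.4000).
H(A,B) = 1.5566 bits; H(B) = 0.9710 bits.
H(A|B) = 1.5566 − 0.9710 = 0.5856 bits.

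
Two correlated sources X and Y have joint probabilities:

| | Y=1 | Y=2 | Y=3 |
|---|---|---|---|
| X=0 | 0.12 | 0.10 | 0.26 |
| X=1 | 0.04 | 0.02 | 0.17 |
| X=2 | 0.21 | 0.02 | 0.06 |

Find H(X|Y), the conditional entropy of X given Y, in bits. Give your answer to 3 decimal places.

1.335 bits

Chain rule: H(X|Y) = H(X,Y) − H(Y).
Marginals: p(X) = (0.4800, 0.2300, 0.2900), p(Y) = (0.3700, 0.1400, 0.4900).
H(X,Y) = 2.7670 bits; H(Y) = 1.4321 bits.
H(X|Y) = 2.7670 − 1.4321 = 1.335 bits.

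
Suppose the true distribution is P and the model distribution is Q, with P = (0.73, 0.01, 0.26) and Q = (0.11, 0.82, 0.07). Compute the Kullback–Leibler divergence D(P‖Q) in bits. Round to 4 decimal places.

2.4218 bits

D(P‖Q) = Σ p·log₂(p/q).
  0.73·log₂(0.73/0.11) = 1.99319
  0.01·log₂(0.01/0.82) = -0.06358
  0.26·log₂(0.26/0.07) = 0.49220
D(P‖Q) = 2.4218 bits.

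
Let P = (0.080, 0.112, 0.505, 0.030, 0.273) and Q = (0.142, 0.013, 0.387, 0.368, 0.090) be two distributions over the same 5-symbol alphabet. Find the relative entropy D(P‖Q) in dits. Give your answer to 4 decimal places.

D(P‖Q) = Σ p·log₁₀(p/q).
  0.080·log₁₀(0.080/0.142) = -0.01994
  0.112·log₁₀(0.112/0.013) = 0.10475
  0.505·log₁₀(0.505/0.387) = 0.05837
  0.030·log₁₀(0.030/0.368) = -0.03266
  0.273·log₁₀(0.273/0.090) = 0.13156
D(P‖Q) = 0.2421 dits.

0.2421 dits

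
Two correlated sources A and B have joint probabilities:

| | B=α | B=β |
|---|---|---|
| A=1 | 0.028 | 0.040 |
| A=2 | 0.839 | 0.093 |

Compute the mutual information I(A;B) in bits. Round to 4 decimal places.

Marginals: p(A) = (0.0680, 0.9320), p(B) = (0.8670, 0.1330).
I(A;B) = H(A) + H(B) − H(A,B).
H(A) = 0.3584, H(B) = 0.5656, H(A,B) = 0.8613.
I(A;B) = 0.3584 + 0.5656 − 0.8613 = 0.0627 bits.

0.0627 bits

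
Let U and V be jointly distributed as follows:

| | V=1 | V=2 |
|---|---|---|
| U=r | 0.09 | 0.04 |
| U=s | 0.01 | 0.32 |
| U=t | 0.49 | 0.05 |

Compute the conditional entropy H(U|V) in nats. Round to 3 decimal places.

0.579 nats

Marginals: p(U) = (0.1300, 0.3300, 0.5400), p(V) = (0.5900, 0.4100).
H(U|V) = Σ p(V) · H(U|V=·).
  V=1: p=0.5900, H(U|V=1) = 0.5102
  V=2: p=0.4100, H(U|V=2) = 0.6771
Weighted sum = 0.579 nats.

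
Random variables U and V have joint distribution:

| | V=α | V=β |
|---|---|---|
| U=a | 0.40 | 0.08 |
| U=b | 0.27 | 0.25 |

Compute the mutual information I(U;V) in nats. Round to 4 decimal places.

0.0579 nats

Marginals: p(U) = (0.4800, 0.5200), p(V) = (0.6700, 0.3300).
I(U;V) = Σ p(x,y)·ln[p(x,y)/(p(x)p(y))].
  (a,α): 0.40·ln(1.2438) = 0.08726
  (a,β): 0.08·ln(0.5051) = -0.05465
  (b,α): 0.27·ln(0.7750) = -0.06883
  (b,β): 0.25·ln(1.4569) = 0.09407
Sum = 0.0579 nats.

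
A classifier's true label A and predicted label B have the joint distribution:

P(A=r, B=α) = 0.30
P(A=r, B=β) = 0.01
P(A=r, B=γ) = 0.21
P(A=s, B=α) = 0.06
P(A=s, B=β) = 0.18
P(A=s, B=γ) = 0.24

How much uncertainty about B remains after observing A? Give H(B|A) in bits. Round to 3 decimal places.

1.244 bits

Marginals: p(A) = (0.5200, 0.4800), p(B) = (0.3600, 0.1900, 0.4500).
H(B|A) = Σ p(A) · H(B|A=·).
  A=r: p=0.5200, H(B|A=r) = 1.0957
  A=s: p=0.4800, H(B|A=s) = 1.4056
Weighted sum = 1.244 bits.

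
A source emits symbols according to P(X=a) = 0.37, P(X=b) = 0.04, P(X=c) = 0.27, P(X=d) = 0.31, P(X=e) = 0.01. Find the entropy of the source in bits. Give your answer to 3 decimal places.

H(X) = −Σ p·log₂ p.
  −(0.37)·log₂(0.37) = 0.5307
  −(0.04)·log₂(0.04) = 0.1858
  −(0.27)·log₂(0.27) = 0.5100
  −(0.31)·log₂(0.31) = 0.5238
  −(0.01)·log₂(0.01) = 0.0664
Sum: 0.5307 + 0.1858 + 0.5100 + 0.5238 + 0.0664 = 1.817 bits.

1.817 bits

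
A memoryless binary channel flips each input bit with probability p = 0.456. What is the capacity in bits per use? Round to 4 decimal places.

Binary symmetric channel: C = 1 − h₂(ε) where h₂ is the binary entropy function.
h₂(0.456) = −0.456·log₂0.456 − 0.544·log₂0.544 = 0.9944.
C = 1 − 0.9944 = 0.0056 bits per channel use.

0.0056 bits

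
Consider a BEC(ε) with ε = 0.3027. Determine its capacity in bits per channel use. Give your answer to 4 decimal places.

Binary erasure channel: capacity C = 1 − ε.
C = 1 − 0.3027 = 0.6973 bits per channel use.

0.6973 bits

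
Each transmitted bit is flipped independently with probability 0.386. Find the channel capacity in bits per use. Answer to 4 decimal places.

Binary symmetric channel: C = 1 − h₂(ε) where h₂ is the binary entropy function.
h₂(0.386) = −0.386·log₂0.386 − 0.614·log₂0.614 = 0.9622.
C = 1 − 0.9622 = 0.0378 bits per channel use.

0.0378 bits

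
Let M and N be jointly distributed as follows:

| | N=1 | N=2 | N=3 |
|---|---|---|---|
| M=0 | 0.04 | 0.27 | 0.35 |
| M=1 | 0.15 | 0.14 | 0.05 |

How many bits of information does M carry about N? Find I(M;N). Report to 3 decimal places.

Marginals: p(M) = (0.6600, 0.3400), p(N) = (0.1900, 0.4100, 0.4000).
I(M;N) = H(M) + H(N) − H(M,N).
H(M) = 0.9248, H(N) = 1.5114, H(M,N) = 2.2496.
I(M;N) = 0.9248 + 1.5114 − 2.2496 = 0.187 bits.

0.187 bits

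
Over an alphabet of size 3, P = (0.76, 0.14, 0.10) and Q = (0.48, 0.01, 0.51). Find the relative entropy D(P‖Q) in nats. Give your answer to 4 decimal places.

D(P‖Q) = Σ p·ln(p/q).
  0.76·ln(0.76/0.48) = 0.34924
  0.14·ln(0.14/0.01) = 0.36947
  0.10·ln(0.10/0.51) = -0.16292
D(P‖Q) = 0.5558 nats.

0.5558 nats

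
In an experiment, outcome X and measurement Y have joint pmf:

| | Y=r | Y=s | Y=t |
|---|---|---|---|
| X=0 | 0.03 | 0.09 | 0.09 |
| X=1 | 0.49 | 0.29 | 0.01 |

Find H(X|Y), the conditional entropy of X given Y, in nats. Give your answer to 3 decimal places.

0.355 nats

Marginals: p(X) = (0.2100, 0.7900), p(Y) = (0.5200, 0.3800, 0.1000).
H(X|Y) = Σ p(Y) · H(X|Y=·).
  Y=r: p=0.5200, H(X|Y=r) = 0.2206
  Y=s: p=0.3800, H(X|Y=s) = 0.5474
  Y=t: p=0.1000, H(X|Y=t) = 0.3251
Weighted sum = 0.355 nats.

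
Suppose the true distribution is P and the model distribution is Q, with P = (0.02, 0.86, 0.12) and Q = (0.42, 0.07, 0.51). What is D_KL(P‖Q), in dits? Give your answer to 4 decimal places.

D(P‖Q) = Σ p·log₁₀(p/q).
  0.02·log₁₀(0.02/0.42) = -0.02644
  0.86·log₁₀(0.86/0.07) = 0.93688
  0.12·log₁₀(0.12/0.51) = -0.07541
D(P‖Q) = 0.8350 dits.

0.8350 dits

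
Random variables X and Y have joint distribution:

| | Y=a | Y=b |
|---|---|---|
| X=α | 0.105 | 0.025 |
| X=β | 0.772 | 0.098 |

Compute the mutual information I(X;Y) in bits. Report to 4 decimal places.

Marginals: p(X) = (0.1300, 0.8700), p(Y) = (0.8770, 0.1230).
I(X;Y) = Σ p(x,y)·log₂[p(x,y)/(p(x)p(y))].
  (α,a): 0.105·log₂(0.9210) = -0.01247
  (α,b): 0.025·log₂(1.5635) = 0.01612
  (β,a): 0.772·log₂(1.0118) = 0.01308
  (β,b): 0.098·log₂(0.9158) = -0.01244
Sum = 0.0043 bits.

0.0043 bits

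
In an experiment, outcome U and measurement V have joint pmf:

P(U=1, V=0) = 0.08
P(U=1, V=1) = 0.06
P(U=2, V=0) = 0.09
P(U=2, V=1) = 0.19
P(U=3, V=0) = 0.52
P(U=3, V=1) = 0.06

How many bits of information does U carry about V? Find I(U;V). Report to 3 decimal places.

Marginals: p(U) = (0.1400, 0.2800, 0.5800), p(V) = (0.6900, 0.3100).
I(U;V) = H(U) + H(V) − H(U,V).
H(U) = 1.3671, H(V) = 0.8932, H(U,V) = 2.0370.
I(U;V) = 1.3671 + 0.8932 − 2.0370 = 0.223 bits.

0.223 bits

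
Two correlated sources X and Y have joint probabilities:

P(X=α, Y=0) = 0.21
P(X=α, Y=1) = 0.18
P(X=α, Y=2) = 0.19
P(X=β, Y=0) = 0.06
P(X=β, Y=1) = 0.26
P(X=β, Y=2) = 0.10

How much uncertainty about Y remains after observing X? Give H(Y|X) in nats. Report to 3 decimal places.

1.021 nats

Marginals: p(X) = (0.5800, 0.4200), p(Y) = (0.2700, 0.4400, 0.2900).
H(Y|X) = Σ p(X) · H(Y|X=·).
  X=α: p=0.5800, H(Y|X=α) = 1.0965
  X=β: p=0.4200, H(Y|X=β) = 0.9166
Weighted sum = 1.021 nats.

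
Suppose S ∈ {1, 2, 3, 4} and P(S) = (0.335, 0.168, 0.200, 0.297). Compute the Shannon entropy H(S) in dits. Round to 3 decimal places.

H(S) = −Σ p·log₁₀ p.
  −(0.335)·log₁₀(0.335) = 0.1591
  −(0.168)·log₁₀(0.168) = 0.1301
  −(0.200)·log₁₀(0.200) = 0.1398
  −(0.297)·log₁₀(0.297) = 0.1566
Sum: 0.1591 + 0.1301 + 0.1398 + 0.1566 = 0.586 dits.

0.586 dits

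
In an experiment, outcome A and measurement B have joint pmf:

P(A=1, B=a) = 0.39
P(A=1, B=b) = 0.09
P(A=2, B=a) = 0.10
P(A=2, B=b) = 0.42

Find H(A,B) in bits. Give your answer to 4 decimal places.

H(A,B) = −Σ p(x,y)·log₂ p(x,y) over all 4 cells.
  cell (1,a): −0.39·log₂0.39 = 0.52980
  cell (1,b): −0.09·log₂0.09 = 0.31265
  cell (2,a): −0.10·log₂0.10 = 0.33219
  cell (2,b): −0.42·log₂0.42 = 0.52565
Sum = 1.7003 bits.

1.7003 bits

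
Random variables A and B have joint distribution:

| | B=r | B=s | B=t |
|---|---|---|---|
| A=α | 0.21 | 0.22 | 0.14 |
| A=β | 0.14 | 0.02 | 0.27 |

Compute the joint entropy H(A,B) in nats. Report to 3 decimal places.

H(A,B) = −Σ p(x,y)·ln p(x,y) over all 6 cells.
  cell (α,r): −0.21·ln0.21 = 0.3277
  cell (α,s): −0.22·ln0.22 = 0.3331
  cell (α,t): −0.14·ln0.14 = 0.2753
  cell (β,r): −0.14·ln0.14 = 0.2753
  cell (β,s): −0.02·ln0.02 = 0.0782
  cell (β,t): −0.27·ln0.27 = 0.3535
Sum = 1.643 nats.

1.643 nats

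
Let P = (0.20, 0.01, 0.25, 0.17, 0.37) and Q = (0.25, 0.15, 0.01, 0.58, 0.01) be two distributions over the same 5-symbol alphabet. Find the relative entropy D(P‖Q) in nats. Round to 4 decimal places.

1.8604 nats

D(P‖Q) = Σ p·ln(p/q).
  0.20·ln(0.20/0.25) = -0.04463
  0.01·ln(0.01/0.15) = -0.02708
  0.25·ln(0.25/0.01) = 0.80472
  0.17·ln(0.17/0.58) = -0.20863
  0.37·ln(0.37/0.01) = 1.33604
D(P‖Q) = 1.8604 nats.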